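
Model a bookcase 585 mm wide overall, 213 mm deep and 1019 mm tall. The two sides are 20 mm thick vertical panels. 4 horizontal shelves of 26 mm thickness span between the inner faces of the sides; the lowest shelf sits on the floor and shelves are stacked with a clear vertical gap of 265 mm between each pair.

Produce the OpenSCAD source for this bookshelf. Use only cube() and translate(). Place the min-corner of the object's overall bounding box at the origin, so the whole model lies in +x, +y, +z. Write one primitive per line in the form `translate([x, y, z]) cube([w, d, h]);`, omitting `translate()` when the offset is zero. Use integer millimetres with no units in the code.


cube([20, 213, 1019]);
translate([565, 0, 0]) cube([20, 213, 1019]);
translate([20, 0, 0]) cube([545, 213, 26]);
translate([20, 0, 291]) cube([545, 213, 26]);
translate([20, 0, 582]) cube([545, 213, 26]);
translate([20, 0, 873]) cube([545, 213, 26]);


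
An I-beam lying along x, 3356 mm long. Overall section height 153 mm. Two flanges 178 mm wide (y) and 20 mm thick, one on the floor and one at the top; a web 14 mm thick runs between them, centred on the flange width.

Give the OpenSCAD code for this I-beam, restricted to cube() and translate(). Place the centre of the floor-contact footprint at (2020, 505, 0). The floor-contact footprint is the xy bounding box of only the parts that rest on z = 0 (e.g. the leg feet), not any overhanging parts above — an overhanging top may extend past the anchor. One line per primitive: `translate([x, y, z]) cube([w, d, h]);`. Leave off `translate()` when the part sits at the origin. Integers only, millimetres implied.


translate([342, 416, 0]) cube([3356, 178, 20]);
translate([342, 498, 20]) cube([3356, 14, 113]);
translate([342, 416, 133]) cube([3356, 178, 20]);


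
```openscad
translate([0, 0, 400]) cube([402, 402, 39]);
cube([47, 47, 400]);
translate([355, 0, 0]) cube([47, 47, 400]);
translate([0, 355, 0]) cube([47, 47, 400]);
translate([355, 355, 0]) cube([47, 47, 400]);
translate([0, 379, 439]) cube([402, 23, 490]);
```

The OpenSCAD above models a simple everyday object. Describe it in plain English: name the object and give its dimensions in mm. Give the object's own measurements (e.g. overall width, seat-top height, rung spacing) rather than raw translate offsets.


A chair. The seat is a 402×402×39 mm slab with its top at z = 439 mm, on four 47×47 mm corner legs (flush with the seat edges, standing on z = 0). A flat backrest 23 mm thick, 490 mm tall, spans the full seat width and rises from the seat top along its +y edge, rear face flush with the rear of the seat.


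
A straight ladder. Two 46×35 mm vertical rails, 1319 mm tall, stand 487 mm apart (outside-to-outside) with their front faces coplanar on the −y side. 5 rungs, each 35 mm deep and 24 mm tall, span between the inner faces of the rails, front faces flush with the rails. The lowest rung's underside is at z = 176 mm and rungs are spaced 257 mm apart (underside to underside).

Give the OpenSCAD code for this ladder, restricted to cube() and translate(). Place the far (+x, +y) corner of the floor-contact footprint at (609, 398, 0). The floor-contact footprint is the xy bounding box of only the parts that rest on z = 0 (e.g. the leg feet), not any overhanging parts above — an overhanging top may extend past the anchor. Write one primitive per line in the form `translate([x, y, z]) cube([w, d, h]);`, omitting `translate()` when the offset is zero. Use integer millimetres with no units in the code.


translate([122, 363, 0]) cube([46, 35, 1319]);
translate([563, 363, 0]) cube([46, 35, 1319]);
translate([168, 363, 176]) cube([395, 35, 24]);
translate([168, 363, 433]) cube([395, 35, 24]);
translate([168, 363, 690]) cube([395, 35, 24]);
translate([168, 363, 947]) cube([395, 35, 24]);
translate([168, 363, 1204]) cube([395, 35, 24]);


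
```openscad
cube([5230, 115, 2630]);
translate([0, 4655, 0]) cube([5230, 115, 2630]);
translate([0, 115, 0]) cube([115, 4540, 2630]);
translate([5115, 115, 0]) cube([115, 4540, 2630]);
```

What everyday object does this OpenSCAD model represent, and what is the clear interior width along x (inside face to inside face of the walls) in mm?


A house (or room) frame. The interior width is 5000 mm.

Four 2630 mm walls enclosing a rectangle with no floor or roof — a room or house frame. Outside width is 5230 mm and wall thickness is 115 mm, so the interior width is 5230 − 2 × 115 = 5000 mm.


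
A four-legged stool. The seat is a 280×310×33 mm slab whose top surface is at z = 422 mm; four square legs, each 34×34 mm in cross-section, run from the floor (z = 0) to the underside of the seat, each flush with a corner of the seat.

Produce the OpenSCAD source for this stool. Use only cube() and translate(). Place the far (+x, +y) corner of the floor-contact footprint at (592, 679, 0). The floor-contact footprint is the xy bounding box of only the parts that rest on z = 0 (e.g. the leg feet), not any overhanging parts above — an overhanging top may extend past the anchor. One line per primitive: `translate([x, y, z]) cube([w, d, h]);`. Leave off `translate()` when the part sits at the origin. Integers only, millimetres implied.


translate([312, 369, 389]) cube([280, 310, 33]);
translate([312, 369, 0]) cube([34, 34, 389]);
translate([558, 369, 0]) cube([34, 34, 389]);
translate([312, 645, 0]) cube([34, 34, 389]);
translate([558, 645, 0]) cube([34, 34, 389]);


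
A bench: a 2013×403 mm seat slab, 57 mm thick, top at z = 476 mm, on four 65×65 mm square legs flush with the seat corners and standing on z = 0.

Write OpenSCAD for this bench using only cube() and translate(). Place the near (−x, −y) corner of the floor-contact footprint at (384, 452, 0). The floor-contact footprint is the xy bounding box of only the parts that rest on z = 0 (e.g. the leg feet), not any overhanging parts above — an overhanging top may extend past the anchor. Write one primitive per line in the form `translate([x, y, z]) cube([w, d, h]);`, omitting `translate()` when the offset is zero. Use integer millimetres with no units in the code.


translate([384, 452, 419]) cube([2013, 403, 57]);
translate([384, 452, 0]) cube([65, 65, 419]);
translate([384, 790, 0]) cube([65, 65, 419]);
translate([2332, 452, 0]) cube([65, 65, 419]);
translate([2332, 790, 0]) cube([65, 65, 419]);


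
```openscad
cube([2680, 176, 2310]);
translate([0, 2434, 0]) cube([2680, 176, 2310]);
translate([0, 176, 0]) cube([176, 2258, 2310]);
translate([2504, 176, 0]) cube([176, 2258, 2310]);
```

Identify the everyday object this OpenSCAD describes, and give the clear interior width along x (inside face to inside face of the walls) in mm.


A house (or room) frame. The interior width is 2328 mm.

Four 2310 mm walls enclosing a rectangle with no floor or roof — a room or house frame. Outside width is 2680 mm and wall thickness is 176 mm, so the interior width is 2680 − 2 × 176 = 2328 mm.


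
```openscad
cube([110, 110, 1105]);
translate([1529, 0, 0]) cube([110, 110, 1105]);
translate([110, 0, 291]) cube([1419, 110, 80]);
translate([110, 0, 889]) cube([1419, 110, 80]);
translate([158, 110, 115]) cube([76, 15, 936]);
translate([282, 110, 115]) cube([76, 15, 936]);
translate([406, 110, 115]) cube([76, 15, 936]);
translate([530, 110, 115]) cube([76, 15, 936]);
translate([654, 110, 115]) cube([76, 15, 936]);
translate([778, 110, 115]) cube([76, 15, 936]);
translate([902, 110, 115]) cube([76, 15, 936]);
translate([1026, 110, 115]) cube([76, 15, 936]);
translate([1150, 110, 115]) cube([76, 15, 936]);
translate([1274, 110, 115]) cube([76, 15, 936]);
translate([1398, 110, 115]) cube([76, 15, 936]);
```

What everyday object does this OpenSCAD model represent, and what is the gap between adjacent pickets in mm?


A fence section. The picket gap is 48 mm.

Two posts, two rails, 11 pickets — a fence section. Span 1419 mm holds 11 pickets of 76 mm with 12 equal gaps: ⌊(1419 − 11·76) / 12⌋ = 48 mm.


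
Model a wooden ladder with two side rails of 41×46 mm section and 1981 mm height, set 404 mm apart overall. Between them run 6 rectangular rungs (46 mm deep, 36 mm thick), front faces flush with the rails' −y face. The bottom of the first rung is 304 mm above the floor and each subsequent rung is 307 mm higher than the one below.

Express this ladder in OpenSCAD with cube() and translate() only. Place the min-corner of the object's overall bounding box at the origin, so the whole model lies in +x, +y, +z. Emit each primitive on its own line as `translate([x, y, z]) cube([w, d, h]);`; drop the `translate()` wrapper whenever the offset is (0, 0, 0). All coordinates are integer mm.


cube([41, 46, 1981]);
translate([363, 0, 0]) cube([41, 46, 1981]);
translate([41, 0, 304]) cube([322, 46, 36]);
translate([41, 0, 611]) cube([322, 46, 36]);
translate([41, 0, 918]) cube([322, 46, 36]);
translate([41, 0, 1225]) cube([322, 46, 36]);
translate([41, 0, 1532]) cube([322, 46, 36]);
translate([41, 0, 1839]) cube([322, 46, 36]);


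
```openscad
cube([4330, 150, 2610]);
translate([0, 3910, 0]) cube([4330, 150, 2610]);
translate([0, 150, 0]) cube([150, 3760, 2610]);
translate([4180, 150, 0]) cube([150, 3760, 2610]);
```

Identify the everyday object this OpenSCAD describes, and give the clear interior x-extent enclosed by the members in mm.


A house (or room) frame. The interior width is 4030 mm.

Four 2610 mm walls enclosing a rectangle with no floor or roof — a room or house frame. Outside width is 4330 mm and wall thickness is 150 mm, so the interior width is 4330 − 2 × 150 = 4030 mm.


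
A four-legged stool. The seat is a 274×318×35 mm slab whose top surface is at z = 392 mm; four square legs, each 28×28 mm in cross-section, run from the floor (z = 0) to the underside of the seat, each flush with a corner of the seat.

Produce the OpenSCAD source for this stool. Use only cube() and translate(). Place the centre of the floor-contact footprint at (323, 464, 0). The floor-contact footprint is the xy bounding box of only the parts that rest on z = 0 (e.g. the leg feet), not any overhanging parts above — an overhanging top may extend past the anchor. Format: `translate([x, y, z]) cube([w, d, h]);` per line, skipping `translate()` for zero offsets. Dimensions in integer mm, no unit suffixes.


translate([186, 305, 357]) cube([274, 318, 35]);
translate([186, 305, 0]) cube([28, 28, 357]);
translate([432, 305, 0]) cube([28, 28, 357]);
translate([186, 595, 0]) cube([28, 28, 357]);
translate([432, 595, 0]) cube([28, 28, 357]);


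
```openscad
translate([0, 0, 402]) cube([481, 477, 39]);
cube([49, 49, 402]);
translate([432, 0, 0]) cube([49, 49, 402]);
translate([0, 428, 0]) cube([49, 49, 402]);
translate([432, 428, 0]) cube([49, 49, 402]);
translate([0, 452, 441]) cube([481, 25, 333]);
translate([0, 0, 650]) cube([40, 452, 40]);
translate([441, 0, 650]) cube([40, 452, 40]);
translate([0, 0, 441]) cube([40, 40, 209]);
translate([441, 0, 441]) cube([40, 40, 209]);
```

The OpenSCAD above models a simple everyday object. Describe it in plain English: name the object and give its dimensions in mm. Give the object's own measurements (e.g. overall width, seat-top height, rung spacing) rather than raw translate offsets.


A chair. The seat is a 481×477×39 mm slab with its top at z = 441 mm, on four 49×49 mm corner legs (flush with the seat edges, standing on z = 0). A flat backrest 25 mm thick, 333 mm tall, spans the full seat width and rises from the seat top along its +y edge, rear face flush with the rear of the seat. Two armrests of 40×40 mm section run along each side from the seat's front edge to the front of the backrest, top faces 249 mm above the seat top and outer faces flush with the seat's x-edges; a 40×40 mm post under the front of each armrest stands on the seat at the front corner.


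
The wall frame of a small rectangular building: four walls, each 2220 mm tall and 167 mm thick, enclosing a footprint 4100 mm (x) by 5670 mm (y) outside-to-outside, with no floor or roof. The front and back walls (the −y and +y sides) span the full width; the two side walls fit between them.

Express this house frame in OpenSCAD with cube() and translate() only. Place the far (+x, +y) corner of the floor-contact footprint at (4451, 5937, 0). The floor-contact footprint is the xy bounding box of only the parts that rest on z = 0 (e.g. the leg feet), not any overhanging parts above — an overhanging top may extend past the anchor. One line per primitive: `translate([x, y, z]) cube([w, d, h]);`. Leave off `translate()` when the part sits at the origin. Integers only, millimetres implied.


translate([351, 267, 0]) cube([4100, 167, 2220]);
translate([351, 5770, 0]) cube([4100, 167, 2220]);
translate([351, 434, 0]) cube([167, 5336, 2220]);
translate([4284, 434, 0]) cube([167, 5336, 2220]);


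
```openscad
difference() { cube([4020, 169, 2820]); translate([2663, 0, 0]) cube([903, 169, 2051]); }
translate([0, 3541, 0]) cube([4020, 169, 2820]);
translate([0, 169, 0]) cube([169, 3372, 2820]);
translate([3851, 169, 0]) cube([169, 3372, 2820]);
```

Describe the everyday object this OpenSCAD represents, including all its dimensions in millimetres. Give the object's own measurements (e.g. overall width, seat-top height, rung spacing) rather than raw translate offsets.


A single room: four walls, each 2820 mm tall and 169 mm thick, enclosing an outside footprint 4020×3710 mm (x × y), no floor or roof. The front and back walls (−y and +y sides) run the full x-width; the side walls fit between their inner faces. A door opening 903 mm wide and 2051 mm tall is cut through the front wall from the floor up, its −x edge 2663 mm from the wall's −x end.


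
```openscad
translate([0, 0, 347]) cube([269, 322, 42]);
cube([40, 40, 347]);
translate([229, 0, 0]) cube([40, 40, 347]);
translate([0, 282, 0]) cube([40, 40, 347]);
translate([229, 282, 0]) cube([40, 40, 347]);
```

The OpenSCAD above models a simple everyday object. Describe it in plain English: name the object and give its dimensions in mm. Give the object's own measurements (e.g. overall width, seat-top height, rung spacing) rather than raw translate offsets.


A simple wooden stool: a rectangular seat 269 mm (x) by 322 mm (y), 42 mm thick, top face at z = 389 mm, on four square legs, each 40×40 mm in cross-section. The legs rest on z = 0, each flush with a corner of the seat.


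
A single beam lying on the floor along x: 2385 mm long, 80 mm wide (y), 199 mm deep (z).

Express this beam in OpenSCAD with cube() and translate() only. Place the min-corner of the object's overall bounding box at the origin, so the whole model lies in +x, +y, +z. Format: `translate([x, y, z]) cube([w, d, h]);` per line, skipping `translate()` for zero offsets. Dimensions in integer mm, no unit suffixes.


cube([2385, 80, 199]);


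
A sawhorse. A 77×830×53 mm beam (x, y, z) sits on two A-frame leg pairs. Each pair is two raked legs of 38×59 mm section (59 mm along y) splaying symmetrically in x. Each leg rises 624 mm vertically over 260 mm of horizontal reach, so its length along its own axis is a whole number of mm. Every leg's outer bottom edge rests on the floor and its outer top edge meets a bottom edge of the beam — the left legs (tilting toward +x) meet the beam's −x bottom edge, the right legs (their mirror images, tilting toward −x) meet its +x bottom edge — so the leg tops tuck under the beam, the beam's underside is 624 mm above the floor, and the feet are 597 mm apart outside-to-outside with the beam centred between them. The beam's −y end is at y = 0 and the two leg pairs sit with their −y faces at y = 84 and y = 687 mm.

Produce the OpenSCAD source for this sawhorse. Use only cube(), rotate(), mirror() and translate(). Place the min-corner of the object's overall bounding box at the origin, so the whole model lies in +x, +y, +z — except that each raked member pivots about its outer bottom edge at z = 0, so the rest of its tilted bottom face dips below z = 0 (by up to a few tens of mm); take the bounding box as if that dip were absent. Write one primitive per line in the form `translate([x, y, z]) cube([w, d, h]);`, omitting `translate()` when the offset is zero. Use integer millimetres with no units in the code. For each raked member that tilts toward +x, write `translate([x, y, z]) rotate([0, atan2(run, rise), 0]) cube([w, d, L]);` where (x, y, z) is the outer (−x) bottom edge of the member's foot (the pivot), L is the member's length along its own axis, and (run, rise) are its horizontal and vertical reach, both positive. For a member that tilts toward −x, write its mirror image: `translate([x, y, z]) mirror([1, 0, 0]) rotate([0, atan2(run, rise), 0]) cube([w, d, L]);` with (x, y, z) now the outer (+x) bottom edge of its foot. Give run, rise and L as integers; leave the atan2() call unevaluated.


translate([260, 0, 624]) cube([77, 830, 53]);
translate([0, 84, 0]) rotate([0, atan2(260, 624), 0]) cube([38, 59, 676]);
translate([597, 84, 0]) mirror([1, 0, 0]) rotate([0, atan2(260, 624), 0]) cube([38, 59, 676]);
translate([0, 687, 0]) rotate([0, atan2(260, 624), 0]) cube([38, 59, 676]);
translate([597, 687, 0]) mirror([1, 0, 0]) rotate([0, atan2(260, 624), 0]) cube([38, 59, 676]);


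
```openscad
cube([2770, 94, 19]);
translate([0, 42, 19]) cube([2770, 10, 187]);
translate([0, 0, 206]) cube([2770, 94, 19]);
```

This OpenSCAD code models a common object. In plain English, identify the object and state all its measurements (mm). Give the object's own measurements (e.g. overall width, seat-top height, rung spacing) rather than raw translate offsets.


An I-beam lying along x, 2770 mm long. Overall section height 225 mm. Two flanges 94 mm wide (y) and 19 mm thick, one on the floor and one at the top; a web 10 mm thick runs between them, centred on the flange width.


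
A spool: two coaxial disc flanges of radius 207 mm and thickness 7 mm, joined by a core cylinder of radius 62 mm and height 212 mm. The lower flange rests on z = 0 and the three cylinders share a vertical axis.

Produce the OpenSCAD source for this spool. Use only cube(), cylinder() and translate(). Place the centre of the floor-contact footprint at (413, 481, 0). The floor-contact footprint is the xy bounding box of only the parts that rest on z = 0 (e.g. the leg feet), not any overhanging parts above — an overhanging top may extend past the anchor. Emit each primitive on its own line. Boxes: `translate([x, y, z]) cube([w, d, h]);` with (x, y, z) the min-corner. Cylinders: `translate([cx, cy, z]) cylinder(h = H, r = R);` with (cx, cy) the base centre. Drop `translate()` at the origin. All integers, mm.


translate([413, 481, 0]) cylinder(h = 7, r = 207);
translate([413, 481, 7]) cylinder(h = 212, r = 62);
translate([413, 481, 219]) cylinder(h = 7, r = 207);


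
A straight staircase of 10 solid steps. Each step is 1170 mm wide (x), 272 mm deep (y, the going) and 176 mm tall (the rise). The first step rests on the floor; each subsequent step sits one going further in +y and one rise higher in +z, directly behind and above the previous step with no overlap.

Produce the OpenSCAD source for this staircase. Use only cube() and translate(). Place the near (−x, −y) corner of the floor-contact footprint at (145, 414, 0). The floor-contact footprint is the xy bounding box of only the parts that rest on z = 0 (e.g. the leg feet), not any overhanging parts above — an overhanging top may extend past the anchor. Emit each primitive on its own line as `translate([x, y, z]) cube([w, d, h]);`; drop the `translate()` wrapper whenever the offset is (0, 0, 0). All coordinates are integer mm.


translate([145, 414, 0]) cube([1170, 272, 176]);
translate([145, 686, 176]) cube([1170, 272, 176]);
translate([145, 958, 352]) cube([1170, 272, 176]);
translate([145, 1230, 528]) cube([1170, 272, 176]);
translate([145, 1502, 704]) cube([1170, 272, 176]);
translate([145, 1774, 880]) cube([1170, 272, 176]);
translate([145, 2046, 1056]) cube([1170, 272, 176]);
translate([145, 2318, 1232]) cube([1170, 272, 176]);
translate([145, 2590, 1408]) cube([1170, 272, 176]);
translate([145, 2862, 1584]) cube([1170, 272, 176]);


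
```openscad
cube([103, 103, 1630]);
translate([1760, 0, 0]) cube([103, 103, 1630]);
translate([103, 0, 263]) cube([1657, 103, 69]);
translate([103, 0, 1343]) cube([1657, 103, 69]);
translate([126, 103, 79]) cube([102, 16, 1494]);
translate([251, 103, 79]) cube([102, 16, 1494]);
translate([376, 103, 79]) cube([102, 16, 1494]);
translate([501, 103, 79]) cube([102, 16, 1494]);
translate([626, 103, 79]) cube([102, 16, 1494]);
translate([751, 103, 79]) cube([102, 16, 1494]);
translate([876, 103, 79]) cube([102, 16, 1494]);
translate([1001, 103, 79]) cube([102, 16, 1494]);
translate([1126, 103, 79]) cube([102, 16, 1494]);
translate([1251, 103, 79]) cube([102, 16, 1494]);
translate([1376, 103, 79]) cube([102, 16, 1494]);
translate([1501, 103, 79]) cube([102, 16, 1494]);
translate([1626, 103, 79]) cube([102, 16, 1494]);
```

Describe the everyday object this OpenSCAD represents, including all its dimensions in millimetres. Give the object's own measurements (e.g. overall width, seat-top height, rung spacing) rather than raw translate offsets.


A fence section. Two 103×103 mm posts, 1630 mm tall, stand on the floor with a clear span of 1657 mm between their inner faces. Two horizontal rails of 103×69 mm section span the gap between the posts with their undersides at z = 263 mm and z = 1343 mm, flush with the posts' −y face. 13 pickets, each 102 mm wide, 16 mm thick and 1494 mm tall, are fixed to the +y face of the rails with their bottoms at z = 79 mm, spaced across the span with a 23 mm gap after the −x post and between neighbouring pickets, with 32 mm left before the +x post.


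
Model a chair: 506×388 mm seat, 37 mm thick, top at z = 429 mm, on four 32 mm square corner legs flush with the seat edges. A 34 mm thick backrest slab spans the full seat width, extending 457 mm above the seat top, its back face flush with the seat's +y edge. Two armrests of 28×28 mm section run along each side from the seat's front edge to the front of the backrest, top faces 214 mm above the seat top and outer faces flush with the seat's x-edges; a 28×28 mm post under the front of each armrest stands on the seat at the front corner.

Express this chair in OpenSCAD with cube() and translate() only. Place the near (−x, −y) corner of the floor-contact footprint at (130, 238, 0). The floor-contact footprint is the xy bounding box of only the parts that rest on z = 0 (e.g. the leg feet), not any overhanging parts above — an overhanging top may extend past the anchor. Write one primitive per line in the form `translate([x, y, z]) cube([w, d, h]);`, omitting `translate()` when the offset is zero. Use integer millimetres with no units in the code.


// leg_h = 429 - 37 = 392
// arm post h = 214 - 28 = 186
translate([130, 238, 392]) cube([506, 388, 37]);
translate([130, 238, 0]) cube([32, 32, 392]);
translate([604, 238, 0]) cube([32, 32, 392]);
translate([130, 594, 0]) cube([32, 32, 392]);
translate([604, 594, 0]) cube([32, 32, 392]);
translate([130, 592, 429]) cube([506, 34, 457]);
translate([130, 238, 615]) cube([28, 354, 28]);
translate([608, 238, 615]) cube([28, 354, 28]);
translate([130, 238, 429]) cube([28, 28, 186]);
translate([608, 238, 429]) cube([28, 28, 186]);


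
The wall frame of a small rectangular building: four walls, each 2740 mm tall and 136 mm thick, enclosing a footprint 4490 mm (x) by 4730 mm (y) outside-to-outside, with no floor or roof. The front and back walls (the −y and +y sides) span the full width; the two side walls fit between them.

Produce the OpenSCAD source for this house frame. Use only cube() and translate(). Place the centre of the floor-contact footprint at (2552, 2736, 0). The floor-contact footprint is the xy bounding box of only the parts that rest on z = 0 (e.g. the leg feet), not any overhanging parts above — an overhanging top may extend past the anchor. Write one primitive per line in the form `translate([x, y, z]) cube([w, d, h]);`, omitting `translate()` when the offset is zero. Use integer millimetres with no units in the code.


translate([307, 371, 0]) cube([4490, 136, 2740]);
translate([307, 4965, 0]) cube([4490, 136, 2740]);
translate([307, 507, 0]) cube([136, 4458, 2740]);
translate([4661, 507, 0]) cube([136, 4458, 2740]);


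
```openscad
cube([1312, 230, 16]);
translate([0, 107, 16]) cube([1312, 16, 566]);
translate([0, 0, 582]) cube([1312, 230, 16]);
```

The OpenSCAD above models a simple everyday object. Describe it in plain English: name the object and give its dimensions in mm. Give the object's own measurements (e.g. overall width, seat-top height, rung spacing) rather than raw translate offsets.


An I-beam lying along x, 1312 mm long. Overall section height 598 mm. Two flanges 230 mm wide (y) and 16 mm thick, one on the floor and one at the top; a web 16 mm thick runs between them, centred on the flange width.


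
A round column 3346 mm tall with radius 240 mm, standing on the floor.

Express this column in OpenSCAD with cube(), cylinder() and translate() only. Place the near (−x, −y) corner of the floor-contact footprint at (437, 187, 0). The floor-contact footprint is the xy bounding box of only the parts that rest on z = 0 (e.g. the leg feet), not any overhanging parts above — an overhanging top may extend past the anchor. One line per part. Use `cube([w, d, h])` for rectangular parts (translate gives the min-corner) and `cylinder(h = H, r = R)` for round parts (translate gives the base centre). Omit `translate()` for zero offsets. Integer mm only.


translate([677, 427, 0]) cylinder(h = 3346, r = 240);


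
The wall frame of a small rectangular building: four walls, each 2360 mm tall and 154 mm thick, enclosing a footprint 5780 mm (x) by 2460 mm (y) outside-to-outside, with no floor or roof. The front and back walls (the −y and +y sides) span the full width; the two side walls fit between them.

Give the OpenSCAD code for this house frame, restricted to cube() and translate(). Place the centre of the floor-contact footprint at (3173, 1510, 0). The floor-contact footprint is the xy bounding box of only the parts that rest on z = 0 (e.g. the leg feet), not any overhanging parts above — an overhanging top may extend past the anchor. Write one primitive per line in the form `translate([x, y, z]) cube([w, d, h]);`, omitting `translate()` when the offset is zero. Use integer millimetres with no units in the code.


translate([283, 280, 0]) cube([5780, 154, 2360]);
translate([283, 2586, 0]) cube([5780, 154, 2360]);
translate([283, 434, 0]) cube([154, 2152, 2360]);
translate([5909, 434, 0]) cube([154, 2152, 2360]);


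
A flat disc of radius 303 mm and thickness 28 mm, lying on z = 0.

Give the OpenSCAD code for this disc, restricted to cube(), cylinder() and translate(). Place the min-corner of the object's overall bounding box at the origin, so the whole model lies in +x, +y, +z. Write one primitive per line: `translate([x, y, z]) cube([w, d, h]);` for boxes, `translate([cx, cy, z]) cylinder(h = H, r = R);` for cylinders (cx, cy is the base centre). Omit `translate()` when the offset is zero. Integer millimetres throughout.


translate([303, 303, 0]) cylinder(h = 28, r = 303);


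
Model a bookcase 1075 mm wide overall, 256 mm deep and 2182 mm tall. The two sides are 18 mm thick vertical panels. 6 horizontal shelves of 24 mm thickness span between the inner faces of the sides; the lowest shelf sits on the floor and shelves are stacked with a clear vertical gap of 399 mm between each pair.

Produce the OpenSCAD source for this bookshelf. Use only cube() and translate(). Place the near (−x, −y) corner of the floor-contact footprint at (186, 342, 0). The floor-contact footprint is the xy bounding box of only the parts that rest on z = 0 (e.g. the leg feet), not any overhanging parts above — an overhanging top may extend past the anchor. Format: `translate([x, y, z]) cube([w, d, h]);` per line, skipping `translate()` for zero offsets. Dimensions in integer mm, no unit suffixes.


translate([186, 342, 0]) cube([18, 256, 2182]);
translate([1243, 342, 0]) cube([18, 256, 2182]);
translate([204, 342, 0]) cube([1039, 256, 24]);
translate([204, 342, 423]) cube([1039, 256, 24]);
translate([204, 342, 846]) cube([1039, 256, 24]);
translate([204, 342, 1269]) cube([1039, 256, 24]);
translate([204, 342, 1692]) cube([1039, 256, 24]);
translate([204, 342, 2115]) cube([1039, 256, 24]);


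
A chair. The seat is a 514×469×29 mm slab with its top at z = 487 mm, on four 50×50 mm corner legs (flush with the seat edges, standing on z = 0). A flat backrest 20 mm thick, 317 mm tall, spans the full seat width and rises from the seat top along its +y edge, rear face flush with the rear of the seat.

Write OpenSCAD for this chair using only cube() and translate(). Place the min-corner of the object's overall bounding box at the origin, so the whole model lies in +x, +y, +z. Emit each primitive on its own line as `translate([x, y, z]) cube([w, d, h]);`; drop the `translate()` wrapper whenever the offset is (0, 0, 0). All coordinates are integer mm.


translate([0, 0, 458]) cube([514, 469, 29]);
cube([50, 50, 458]);
translate([464, 0, 0]) cube([50, 50, 458]);
translate([0, 419, 0]) cube([50, 50, 458]);
translate([464, 419, 0]) cube([50, 50, 458]);
translate([0, 449, 487]) cube([514, 20, 317]);


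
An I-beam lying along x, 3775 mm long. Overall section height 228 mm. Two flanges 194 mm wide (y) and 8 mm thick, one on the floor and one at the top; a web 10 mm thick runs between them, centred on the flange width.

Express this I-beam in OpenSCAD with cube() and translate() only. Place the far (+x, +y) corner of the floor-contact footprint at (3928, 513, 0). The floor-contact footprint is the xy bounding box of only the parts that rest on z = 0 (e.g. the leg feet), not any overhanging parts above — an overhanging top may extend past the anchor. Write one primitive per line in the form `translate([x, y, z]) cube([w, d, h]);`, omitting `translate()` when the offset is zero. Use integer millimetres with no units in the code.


translate([153, 319, 0]) cube([3775, 194, 8]);
translate([153, 411, 8]) cube([3775, 10, 212]);
translate([153, 319, 220]) cube([3775, 194, 8]);


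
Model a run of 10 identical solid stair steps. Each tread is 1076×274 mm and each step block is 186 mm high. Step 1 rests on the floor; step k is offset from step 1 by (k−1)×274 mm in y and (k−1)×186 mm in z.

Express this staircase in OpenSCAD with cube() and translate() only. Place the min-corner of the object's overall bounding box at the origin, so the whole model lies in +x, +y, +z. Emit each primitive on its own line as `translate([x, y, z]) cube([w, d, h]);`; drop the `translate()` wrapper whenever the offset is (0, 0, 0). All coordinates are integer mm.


cube([1076, 274, 186]);
translate([0, 274, 186]) cube([1076, 274, 186]);
translate([0, 548, 372]) cube([1076, 274, 186]);
translate([0, 822, 558]) cube([1076, 274, 186]);
translate([0, 1096, 744]) cube([1076, 274, 186]);
translate([0, 1370, 930]) cube([1076, 274, 186]);
translate([0, 1644, 1116]) cube([1076, 274, 186]);
translate([0, 1918, 1302]) cube([1076, 274, 186]);
translate([0, 2192, 1488]) cube([1076, 274, 186]);
translate([0, 2466, 1674]) cube([1076, 274, 186]);


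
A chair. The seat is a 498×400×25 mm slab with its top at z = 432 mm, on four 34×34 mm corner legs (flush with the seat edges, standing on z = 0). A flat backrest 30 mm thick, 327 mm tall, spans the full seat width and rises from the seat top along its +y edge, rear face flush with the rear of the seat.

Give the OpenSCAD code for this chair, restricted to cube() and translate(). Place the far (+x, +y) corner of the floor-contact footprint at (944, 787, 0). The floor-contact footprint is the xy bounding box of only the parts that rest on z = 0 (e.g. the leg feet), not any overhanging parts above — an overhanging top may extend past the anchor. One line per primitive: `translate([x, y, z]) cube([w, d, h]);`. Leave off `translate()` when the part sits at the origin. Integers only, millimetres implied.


translate([446, 387, 407]) cube([498, 400, 25]);
translate([446, 387, 0]) cube([34, 34, 407]);
translate([910, 387, 0]) cube([34, 34, 407]);
translate([446, 753, 0]) cube([34, 34, 407]);
translate([910, 753, 0]) cube([34, 34, 407]);
translate([446, 757, 432]) cube([498, 30, 327]);


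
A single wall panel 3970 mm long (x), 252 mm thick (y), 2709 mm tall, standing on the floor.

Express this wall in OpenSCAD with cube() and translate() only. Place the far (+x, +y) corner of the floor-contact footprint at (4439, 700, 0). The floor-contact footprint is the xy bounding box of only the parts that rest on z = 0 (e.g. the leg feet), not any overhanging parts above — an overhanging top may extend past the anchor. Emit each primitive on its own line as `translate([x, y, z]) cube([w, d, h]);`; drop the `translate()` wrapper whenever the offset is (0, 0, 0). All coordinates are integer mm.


translate([469, 448, 0]) cube([3970, 252, 2709]);


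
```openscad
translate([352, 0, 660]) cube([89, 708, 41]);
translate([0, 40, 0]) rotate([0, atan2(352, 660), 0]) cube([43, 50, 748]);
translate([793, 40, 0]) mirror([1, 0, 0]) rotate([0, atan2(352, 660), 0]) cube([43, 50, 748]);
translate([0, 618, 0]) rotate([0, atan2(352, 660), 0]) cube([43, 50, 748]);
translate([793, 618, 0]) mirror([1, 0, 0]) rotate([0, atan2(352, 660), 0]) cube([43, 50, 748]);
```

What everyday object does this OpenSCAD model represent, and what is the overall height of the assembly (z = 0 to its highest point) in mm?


A sawhorse. The overall height is 701 mm.

A beam across two mirrored pairs of raked legs — a sawhorse. The beam's underside is at z = 660 (matching the legs' vertical rise in atan2(352, 660)) and the beam is 41 mm tall, so its top is at 660 + 41 = 701 mm. The raked legs top out at the beam's underside, so that is the highest point.


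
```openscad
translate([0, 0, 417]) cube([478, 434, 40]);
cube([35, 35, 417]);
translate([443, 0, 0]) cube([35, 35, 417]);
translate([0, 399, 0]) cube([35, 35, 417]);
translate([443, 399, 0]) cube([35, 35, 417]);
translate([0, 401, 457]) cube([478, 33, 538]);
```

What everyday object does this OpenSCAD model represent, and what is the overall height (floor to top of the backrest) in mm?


A chair. The overall height is 995 mm.

A slab on four corner posts with a tall panel at the back — a chair. The seat slab sits at z = 417 with thickness 40, and the 538 mm backrest starts at the seat top, so the overall height is 417 + 40 + 538 = 995 mm.


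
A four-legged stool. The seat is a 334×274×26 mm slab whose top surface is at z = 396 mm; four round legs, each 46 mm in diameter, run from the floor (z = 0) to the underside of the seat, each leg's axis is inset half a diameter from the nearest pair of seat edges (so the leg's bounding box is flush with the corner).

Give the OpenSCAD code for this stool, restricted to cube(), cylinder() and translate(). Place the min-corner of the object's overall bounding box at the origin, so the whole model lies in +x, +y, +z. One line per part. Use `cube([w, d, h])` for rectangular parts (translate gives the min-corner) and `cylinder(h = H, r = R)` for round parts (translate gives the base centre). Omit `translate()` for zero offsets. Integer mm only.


translate([0, 0, 370]) cube([334, 274, 26]);
translate([23, 23, 0]) cylinder(h = 370, r = 23);
translate([311, 23, 0]) cylinder(h = 370, r = 23);
translate([23, 251, 0]) cylinder(h = 370, r = 23);
translate([311, 251, 0]) cylinder(h = 370, r = 23);


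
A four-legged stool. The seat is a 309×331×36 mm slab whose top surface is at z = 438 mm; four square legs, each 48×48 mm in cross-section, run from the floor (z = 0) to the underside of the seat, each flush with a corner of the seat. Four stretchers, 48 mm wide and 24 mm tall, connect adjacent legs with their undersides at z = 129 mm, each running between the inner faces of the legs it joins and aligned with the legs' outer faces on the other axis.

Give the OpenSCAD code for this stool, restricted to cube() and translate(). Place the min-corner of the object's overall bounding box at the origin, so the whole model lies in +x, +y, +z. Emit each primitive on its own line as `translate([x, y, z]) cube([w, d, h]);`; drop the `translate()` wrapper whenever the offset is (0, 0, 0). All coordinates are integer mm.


translate([0, 0, 402]) cube([309, 331, 36]);
cube([48, 48, 402]);
translate([261, 0, 0]) cube([48, 48, 402]);
translate([0, 283, 0]) cube([48, 48, 402]);
translate([261, 283, 0]) cube([48, 48, 402]);
translate([48, 0, 129]) cube([213, 48, 24]);
translate([48, 283, 129]) cube([213, 48, 24]);
translate([0, 48, 129]) cube([48, 235, 24]);
translate([261, 48, 129]) cube([48, 235, 24]);


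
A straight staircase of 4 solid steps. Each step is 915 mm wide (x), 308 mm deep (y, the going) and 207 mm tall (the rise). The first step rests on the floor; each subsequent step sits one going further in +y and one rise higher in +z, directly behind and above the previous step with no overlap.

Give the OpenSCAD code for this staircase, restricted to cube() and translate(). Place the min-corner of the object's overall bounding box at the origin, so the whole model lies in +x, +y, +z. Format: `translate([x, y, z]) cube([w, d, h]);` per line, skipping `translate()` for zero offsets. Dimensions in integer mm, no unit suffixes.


cube([915, 308, 207]);
translate([0, 308, 207]) cube([915, 308, 207]);
translate([0, 616, 414]) cube([915, 308, 207]);
translate([0, 924, 621]) cube([915, 308, 207]);


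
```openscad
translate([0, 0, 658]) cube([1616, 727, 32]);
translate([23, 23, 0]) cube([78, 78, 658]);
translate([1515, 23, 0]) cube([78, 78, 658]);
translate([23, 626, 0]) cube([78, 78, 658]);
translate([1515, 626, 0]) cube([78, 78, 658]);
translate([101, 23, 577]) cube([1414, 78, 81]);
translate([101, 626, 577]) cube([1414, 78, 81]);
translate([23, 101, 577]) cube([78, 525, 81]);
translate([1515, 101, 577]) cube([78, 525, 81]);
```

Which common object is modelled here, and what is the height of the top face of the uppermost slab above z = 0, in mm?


A table. The table height is 690 mm.

A 1616×727×32 slab sits at z = 658 on four 78 mm square posts — a table. The top surface is at 658 + 32 = 690 mm.


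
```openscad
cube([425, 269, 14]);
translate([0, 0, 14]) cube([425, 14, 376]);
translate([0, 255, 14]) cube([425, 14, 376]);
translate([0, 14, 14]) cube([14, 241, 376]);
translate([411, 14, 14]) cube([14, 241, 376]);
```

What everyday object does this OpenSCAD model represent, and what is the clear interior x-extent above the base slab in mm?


An open box. The internal width is 397 mm.

A 425×269 base slab with four walls standing on it — an open box. The base is 425 mm wide and the walls are 14 mm thick, so the internal width is 425 − 2 × 14 = 397 mm.


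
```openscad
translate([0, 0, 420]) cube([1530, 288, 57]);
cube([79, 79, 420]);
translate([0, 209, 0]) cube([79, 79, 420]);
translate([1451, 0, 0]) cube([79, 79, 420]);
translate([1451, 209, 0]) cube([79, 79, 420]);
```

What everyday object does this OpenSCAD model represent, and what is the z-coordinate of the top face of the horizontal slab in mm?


A bench. The seat-top height is 477 mm.

A long slab on four corner posts — a bench. The slab sits at z = 420 with thickness 57, so the top is 420 + 57 = 477 mm.


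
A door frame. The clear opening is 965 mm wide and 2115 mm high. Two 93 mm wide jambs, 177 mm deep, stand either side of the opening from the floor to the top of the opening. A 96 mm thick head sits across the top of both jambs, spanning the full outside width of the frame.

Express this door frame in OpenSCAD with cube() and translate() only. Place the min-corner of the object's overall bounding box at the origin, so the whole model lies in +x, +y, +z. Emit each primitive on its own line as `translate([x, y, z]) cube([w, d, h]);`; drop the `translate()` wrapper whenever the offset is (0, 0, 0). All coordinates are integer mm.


cube([93, 177, 2115]);
translate([1058, 0, 0]) cube([93, 177, 2115]);
translate([0, 0, 2115]) cube([1151, 177, 96]);
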